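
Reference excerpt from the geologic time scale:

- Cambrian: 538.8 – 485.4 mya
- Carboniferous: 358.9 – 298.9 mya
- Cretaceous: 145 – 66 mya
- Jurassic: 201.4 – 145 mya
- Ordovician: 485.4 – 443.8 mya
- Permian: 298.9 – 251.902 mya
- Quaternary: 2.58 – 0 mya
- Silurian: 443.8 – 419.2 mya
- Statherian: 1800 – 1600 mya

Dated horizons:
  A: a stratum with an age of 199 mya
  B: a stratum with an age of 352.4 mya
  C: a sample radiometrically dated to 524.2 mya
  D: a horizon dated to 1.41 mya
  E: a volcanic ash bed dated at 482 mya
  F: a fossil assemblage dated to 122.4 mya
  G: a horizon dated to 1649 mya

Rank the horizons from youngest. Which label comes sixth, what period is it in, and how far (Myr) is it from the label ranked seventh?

Sorted youngest-first by Ma: D (1.41), F (122.4), A (199), B (352.4), E (482), C (524.2), G (1649).
The sixth youngest is C at 524.2 Ma, which lies in 538.8–485.4 Ma: the Cambrian.
The seventh youngest is G at 1649 Ma; separation = |524.2 − 1649| = 1124.8 Myr.

C, in the Cambrian; 1124.8 million years to G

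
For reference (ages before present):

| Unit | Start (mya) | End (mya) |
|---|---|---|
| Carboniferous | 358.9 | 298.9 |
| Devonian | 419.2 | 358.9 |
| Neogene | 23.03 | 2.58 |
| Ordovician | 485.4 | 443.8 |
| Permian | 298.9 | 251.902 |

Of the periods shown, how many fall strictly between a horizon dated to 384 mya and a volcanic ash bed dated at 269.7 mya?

1

The older date is 384 Ma and the younger is 269.7 Ma.
Periods with start < 384 and end > 269.7 Ma: Carboniferous (358.9–298.9).
That is 1 complete period.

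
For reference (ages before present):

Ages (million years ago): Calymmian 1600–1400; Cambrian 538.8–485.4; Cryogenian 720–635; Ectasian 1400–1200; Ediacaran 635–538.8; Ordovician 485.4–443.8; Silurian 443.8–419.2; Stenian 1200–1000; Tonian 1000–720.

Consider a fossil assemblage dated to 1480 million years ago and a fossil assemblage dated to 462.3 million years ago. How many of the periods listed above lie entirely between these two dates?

6

1480 Ma sits inside the Calymmian (1600–1400) and 462.3 Ma inside the Ordovician (485.4–443.8); neither of those is wholly between the two dates.
The listed periods lying completely between them are Ectasian, Stenian, Tonian, Cryogenian, Ediacaran, Cambrian — 6 in all.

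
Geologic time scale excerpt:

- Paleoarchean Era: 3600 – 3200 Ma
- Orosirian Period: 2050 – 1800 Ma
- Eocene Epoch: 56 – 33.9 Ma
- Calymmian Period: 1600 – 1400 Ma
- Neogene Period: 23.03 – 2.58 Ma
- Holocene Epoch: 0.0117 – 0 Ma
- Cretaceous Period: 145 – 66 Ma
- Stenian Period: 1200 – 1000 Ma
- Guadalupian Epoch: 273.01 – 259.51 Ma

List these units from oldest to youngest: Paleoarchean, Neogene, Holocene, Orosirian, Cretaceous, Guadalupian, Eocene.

The oldest of these is Paleoarchean (starts 3600 Ma) and the youngest is Holocene (ends 0 Ma).
In between, by decreasing start age: Orosirian (2050), Guadalupian (273.01), Cretaceous (145), Eocene (56), Neogene (23.03).

Paleoarchean, Orosirian, Guadalupian, Cretaceous, Eocene, Neogene, Holocene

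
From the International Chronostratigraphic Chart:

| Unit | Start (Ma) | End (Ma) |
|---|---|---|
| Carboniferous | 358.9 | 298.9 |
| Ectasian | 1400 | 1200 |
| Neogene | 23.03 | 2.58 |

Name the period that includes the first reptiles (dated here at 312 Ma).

312 Ma lies between 358.9 and 298.9 Ma, so it falls in the Carboniferous.

Carboniferous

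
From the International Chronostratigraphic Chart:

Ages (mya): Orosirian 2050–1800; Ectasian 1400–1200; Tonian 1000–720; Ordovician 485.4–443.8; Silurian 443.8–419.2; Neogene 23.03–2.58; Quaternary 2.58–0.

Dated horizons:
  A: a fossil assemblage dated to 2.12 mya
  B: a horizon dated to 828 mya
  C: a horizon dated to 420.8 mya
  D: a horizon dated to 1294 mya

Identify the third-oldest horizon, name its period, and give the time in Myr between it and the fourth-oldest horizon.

C, in the Silurian; 418.68 million years to A

Sorted oldest-first by Ma: D (1294), B (828), C (420.8), A (2.12).
The third oldest is C at 420.8 Ma, which lies in 443.8–419.2 Ma: the Silurian.
The fourth oldest is A at 2.12 Ma; separation = |420.8 − 2.12| = 418.68 Myr.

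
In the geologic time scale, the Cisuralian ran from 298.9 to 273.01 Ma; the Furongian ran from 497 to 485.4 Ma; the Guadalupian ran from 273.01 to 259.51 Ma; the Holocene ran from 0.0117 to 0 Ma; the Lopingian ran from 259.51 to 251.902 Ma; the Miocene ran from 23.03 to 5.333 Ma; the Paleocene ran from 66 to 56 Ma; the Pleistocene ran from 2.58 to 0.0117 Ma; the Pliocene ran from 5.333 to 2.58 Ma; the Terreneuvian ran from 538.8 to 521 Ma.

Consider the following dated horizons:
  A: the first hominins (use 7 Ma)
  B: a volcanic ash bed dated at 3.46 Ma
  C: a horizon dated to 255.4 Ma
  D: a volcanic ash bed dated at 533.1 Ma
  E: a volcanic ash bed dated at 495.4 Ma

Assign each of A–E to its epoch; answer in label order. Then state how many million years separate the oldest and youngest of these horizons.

A — Miocene; B — Pliocene; C — Lopingian; D — Terreneuvian; E — Furongian; span 529.64 million years

Match each age against the start–end ranges in the excerpt: A = 7 Ma → Miocene (23.03–5.333); B = 3.46 Ma → Pliocene (5.333–2.58); C = 255.4 Ma → Lopingian (259.51–251.902); D = 533.1 Ma → Terreneuvian (538.8–521); E = 495.4 Ma → Furongian (497–485.4).
The largest age is 533.1 Ma and the smallest is 3.46 Ma; their difference is 529.64 Myr.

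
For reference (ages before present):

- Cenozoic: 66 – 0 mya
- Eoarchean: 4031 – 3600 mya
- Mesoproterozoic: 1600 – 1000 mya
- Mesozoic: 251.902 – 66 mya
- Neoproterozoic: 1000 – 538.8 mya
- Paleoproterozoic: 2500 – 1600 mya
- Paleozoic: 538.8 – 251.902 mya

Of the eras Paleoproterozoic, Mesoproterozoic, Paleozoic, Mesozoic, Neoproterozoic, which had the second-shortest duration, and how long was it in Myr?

Paleozoic, 286.898 million years

Durations: Paleoproterozoic 900; Mesoproterozoic 600; Paleozoic 286.898; Mesozoic 185.902; Neoproterozoic 461.2 Myr.
Sorted shortest-first: Mesozoic (185.902), Paleozoic (286.898), Neoproterozoic (461.2), Mesoproterozoic (600), Paleoproterozoic (900).
The second shortest is Paleozoic at 286.898 Myr.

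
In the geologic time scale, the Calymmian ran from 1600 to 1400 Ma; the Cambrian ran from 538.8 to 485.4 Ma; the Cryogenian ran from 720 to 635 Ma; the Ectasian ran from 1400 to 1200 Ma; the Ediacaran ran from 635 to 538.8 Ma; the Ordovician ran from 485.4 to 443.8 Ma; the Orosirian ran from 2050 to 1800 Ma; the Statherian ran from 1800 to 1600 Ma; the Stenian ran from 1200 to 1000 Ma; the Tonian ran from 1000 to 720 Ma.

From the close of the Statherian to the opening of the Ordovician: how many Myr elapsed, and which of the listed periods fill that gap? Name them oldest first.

1114.6 million years; Calymmian, Ectasian, Stenian, Tonian, Cryogenian, Ediacaran, Cambrian

End of Statherian = 1600 Ma; start of Ordovician = 485.4 Ma.
Gap = 1600 − 485.4 = 1114.6 Myr.
Periods wholly inside 1600–485.4 Ma: Calymmian (1600–1400), Ectasian (1400–1200), Stenian (1200–1000), Tonian (1000–720), Cryogenian (720–635), Ediacaran (635–538.8), Cambrian (538.8–485.4).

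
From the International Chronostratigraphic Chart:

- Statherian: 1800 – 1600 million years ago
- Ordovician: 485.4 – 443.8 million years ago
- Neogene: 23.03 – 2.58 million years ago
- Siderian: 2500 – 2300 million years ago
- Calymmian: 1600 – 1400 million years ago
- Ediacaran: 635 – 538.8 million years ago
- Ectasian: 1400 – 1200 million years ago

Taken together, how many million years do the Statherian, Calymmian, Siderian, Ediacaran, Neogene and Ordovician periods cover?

Each duration: Statherian = 200; Calymmian = 200; Siderian = 200; Ediacaran = 96.2; Neogene = 20.45; Ordovician = 41.6.
Sum: 200 + 200 + 200 + 96.2 + 20.45 + 41.6 = 758.25 Myr.

758.25 million years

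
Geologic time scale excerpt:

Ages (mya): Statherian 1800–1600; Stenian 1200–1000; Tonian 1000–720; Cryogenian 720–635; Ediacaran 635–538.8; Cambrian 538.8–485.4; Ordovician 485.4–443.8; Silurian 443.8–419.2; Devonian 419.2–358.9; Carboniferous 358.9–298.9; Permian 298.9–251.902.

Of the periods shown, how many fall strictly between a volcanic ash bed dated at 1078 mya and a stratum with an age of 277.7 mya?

8

1078 Ma sits inside the Stenian (1200–1000) and 277.7 Ma inside the Permian (298.9–251.902); neither of those is wholly between the two dates.
The listed periods lying completely between them are Tonian, Cryogenian, Ediacaran, Cambrian, Ordovician, Silurian, Devonian, Carboniferous — 8 in all.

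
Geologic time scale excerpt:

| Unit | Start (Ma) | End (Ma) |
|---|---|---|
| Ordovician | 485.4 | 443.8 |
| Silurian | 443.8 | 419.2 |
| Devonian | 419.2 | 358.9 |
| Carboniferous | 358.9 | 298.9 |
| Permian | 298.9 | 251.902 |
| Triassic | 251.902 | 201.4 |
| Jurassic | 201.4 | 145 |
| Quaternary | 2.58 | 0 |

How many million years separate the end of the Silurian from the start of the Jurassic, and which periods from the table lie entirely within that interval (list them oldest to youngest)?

End of Silurian = 419.2 Ma; start of Jurassic = 201.4 Ma.
Gap = 419.2 − 201.4 = 217.8 Myr.
Periods wholly inside 419.2–201.4 Ma: Devonian (419.2–358.9), Carboniferous (358.9–298.9), Permian (298.9–251.902), Triassic (251.902–201.4).

217.8 million years; Devonian, Carboniferous, Permian, Triassic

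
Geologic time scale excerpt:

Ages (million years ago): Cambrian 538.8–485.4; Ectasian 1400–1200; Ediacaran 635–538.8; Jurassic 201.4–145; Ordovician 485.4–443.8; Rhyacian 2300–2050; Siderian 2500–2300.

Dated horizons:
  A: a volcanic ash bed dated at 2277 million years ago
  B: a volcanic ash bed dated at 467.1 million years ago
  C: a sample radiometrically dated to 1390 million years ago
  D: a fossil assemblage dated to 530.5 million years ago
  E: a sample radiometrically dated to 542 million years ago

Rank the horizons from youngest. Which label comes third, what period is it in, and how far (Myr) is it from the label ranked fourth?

E, in the Ediacaran; 848 million years to C

Smaller Ma means younger, so youngest first: B 467.1 < D 530.5 < E 542 < C 1390 < A 2277.
Counting 3 along gives E (542 Ma); the excerpt puts that inside the Ediacaran, 635–538.8 Ma.
Next in line is C (1390 Ma), and 1390 − 542 = 848 Myr.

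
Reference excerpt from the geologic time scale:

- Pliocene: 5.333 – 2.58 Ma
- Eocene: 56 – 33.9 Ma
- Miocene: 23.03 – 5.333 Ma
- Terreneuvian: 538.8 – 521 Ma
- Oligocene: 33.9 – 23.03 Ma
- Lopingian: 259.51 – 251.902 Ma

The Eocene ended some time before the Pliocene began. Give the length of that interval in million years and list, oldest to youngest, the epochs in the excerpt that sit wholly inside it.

28.567 million years; Oligocene, Miocene

The Eocene closes at 33.9 Ma and the Pliocene opens at 5.333 Ma, so the interval is 33.9 − 5.333 = 28.567 Myr.
An epoch fits inside if it starts at or after 33.9 Ma and ends at or before 5.333 Ma; oldest first that gives Oligocene, Miocene.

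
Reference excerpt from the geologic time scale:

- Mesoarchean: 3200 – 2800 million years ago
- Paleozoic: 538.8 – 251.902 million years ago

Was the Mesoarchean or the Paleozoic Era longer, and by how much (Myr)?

Mesoarchean, by 113.102 million years

Mesoarchean: 3200 − 2800 = 400 Myr.
Paleozoic: 538.8 − 251.902 = 286.898 Myr.
Difference: 400 − 286.898 = 113.102 Myr, so the Mesoarchean was longer.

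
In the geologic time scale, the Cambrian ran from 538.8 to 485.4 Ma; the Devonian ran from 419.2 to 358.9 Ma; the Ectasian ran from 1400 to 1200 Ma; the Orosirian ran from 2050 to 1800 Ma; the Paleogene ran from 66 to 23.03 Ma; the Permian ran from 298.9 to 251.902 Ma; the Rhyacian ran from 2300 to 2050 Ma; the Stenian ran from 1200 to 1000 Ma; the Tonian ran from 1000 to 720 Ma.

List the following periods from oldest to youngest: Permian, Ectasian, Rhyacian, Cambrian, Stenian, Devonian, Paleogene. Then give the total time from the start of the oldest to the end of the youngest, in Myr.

Rhyacian, Ectasian, Stenian, Cambrian, Devonian, Permian, Paleogene; total span 2276.97 Myr

Start ages (Ma): Rhyacian 2300, Ectasian 1400, Stenian 1200, Cambrian 538.8, Devonian 419.2, Permian 298.9, Paleogene 66.
Ordered oldest to youngest: Rhyacian, Ectasian, Stenian, Cambrian, Devonian, Permian, Paleogene.
Span = 2300 − 23.03 = 2276.97 Myr.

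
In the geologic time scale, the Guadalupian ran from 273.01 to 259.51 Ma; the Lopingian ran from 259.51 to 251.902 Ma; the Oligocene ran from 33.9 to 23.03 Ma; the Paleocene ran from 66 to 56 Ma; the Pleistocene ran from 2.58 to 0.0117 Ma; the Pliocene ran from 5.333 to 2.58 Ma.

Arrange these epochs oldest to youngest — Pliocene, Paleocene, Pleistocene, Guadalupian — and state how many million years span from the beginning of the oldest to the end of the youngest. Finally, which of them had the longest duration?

Guadalupian, Paleocene, Pliocene, Pleistocene; total span 272.9983 Myr; longest is Guadalupian

From the excerpt: Pliocene 5.333–2.58; Paleocene 66–56; Pleistocene 2.58–0.0117; Guadalupian 273.01–259.51 (Ma).
Larger Ma is earlier, so the oldest is Guadalupian and the youngest is Pleistocene; oldest to youngest: Guadalupian, Paleocene, Pliocene, Pleistocene.
Oldest start 273.01 minus youngest end 0.0117 gives 272.9983 Myr overall.
Individual lengths (start − end): Paleocene 10; Pliocene 2.753; Pleistocene 2.5683; Guadalupian 13.5. The largest is Guadalupian at 13.5 Myr.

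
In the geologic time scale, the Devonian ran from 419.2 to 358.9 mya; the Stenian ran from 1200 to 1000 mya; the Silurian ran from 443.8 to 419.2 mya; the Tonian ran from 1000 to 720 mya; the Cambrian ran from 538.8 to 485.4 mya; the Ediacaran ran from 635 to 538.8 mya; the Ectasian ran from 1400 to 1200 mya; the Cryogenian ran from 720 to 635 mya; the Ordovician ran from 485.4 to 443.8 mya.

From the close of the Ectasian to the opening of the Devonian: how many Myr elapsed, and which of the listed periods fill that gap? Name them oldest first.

780.8 million years; Stenian, Tonian, Cryogenian, Ediacaran, Cambrian, Ordovician, Silurian

End of Ectasian = 1200 Ma; start of Devonian = 419.2 Ma.
Gap = 1200 − 419.2 = 780.8 Myr.
Periods wholly inside 1200–419.2 Ma: Stenian (1200–1000), Tonian (1000–720), Cryogenian (720–635), Ediacaran (635–538.8), Cambrian (538.8–485.4), Ordovician (485.4–443.8), Silurian (443.8–419.2).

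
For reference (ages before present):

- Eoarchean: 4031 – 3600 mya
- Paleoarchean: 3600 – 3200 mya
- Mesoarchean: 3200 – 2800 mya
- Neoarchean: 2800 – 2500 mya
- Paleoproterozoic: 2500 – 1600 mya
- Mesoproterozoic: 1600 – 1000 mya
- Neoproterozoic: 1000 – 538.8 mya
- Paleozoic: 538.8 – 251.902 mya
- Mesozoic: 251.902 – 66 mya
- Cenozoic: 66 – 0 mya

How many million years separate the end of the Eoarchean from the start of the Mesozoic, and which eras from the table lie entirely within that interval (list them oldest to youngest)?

The Eoarchean closes at 3600 Ma and the Mesozoic opens at 251.902 Ma, so the interval is 3600 − 251.902 = 3348.098 Myr.
An era fits inside if it starts at or after 3600 Ma and ends at or before 251.902 Ma; oldest first that gives Paleoarchean, Mesoarchean, Neoarchean, Paleoproterozoic, Mesoproterozoic, Neoproterozoic, Paleozoic.

3348.098 million years; Paleoarchean, Mesoarchean, Neoarchean, Paleoproterozoic, Mesoproterozoic, Neoproterozoic, Paleozoic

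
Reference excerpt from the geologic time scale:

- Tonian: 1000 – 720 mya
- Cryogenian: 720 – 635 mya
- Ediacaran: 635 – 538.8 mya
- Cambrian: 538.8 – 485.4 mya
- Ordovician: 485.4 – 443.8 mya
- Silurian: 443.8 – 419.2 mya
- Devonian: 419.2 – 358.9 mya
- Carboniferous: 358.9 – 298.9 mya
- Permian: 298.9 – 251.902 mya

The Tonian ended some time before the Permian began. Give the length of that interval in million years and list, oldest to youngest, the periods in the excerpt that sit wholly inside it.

The Tonian closes at 720 Ma and the Permian opens at 298.9 Ma, so the interval is 720 − 298.9 = 421.1 Myr.
A period fits inside if it starts at or after 720 Ma and ends at or before 298.9 Ma; oldest first that gives Cryogenian, Ediacaran, Cambrian, Ordovician, Silurian, Devonian, Carboniferous.

421.1 million years; Cryogenian, Ediacaran, Cambrian, Ordovician, Silurian, Devonian, Carboniferous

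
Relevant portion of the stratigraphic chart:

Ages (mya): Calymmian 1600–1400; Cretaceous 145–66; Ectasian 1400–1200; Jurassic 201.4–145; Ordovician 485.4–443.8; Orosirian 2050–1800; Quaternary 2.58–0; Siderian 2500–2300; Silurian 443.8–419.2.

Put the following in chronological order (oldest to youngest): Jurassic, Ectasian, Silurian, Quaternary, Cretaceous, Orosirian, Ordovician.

Orosirian, Ectasian, Ordovician, Silurian, Jurassic, Cretaceous, Quaternary

Sorting by start age (descending Ma, since larger Ma = older): Orosirian began 2050, Ectasian began 1400, Ordovician began 485.4, Silurian began 443.8, Jurassic began 201.4, Cretaceous began 145, Quaternary began 2.58.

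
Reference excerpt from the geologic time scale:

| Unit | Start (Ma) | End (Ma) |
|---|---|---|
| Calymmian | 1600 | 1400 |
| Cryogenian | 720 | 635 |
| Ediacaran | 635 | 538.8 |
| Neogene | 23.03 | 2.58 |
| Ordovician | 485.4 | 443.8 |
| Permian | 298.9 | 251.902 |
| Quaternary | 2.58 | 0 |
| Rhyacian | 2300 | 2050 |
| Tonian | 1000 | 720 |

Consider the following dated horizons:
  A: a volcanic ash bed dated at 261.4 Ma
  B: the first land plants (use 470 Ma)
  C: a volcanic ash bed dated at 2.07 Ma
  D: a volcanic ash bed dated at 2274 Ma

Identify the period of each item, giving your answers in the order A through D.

A: 261.4 Ma lies in 298.9–251.902 Ma, so Permian.
B: 470 Ma lies in 485.4–443.8 Ma, so Ordovician.
C: 2.07 Ma lies in 2.58–0 Ma, so Quaternary.
D: 2274 Ma lies in 2300–2050 Ma, so Rhyacian.

A — Permian; B — Ordovician; C — Quaternary; D — Rhyacian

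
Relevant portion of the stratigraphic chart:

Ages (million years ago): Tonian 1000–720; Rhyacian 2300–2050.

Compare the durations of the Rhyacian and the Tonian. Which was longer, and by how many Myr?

Rhyacian: 2300 − 2050 = 250 Myr.
Tonian: 1000 − 720 = 280 Myr.
Difference: 280 − 250 = 30 Myr, so the Tonian was longer.

Tonian, by 30 million years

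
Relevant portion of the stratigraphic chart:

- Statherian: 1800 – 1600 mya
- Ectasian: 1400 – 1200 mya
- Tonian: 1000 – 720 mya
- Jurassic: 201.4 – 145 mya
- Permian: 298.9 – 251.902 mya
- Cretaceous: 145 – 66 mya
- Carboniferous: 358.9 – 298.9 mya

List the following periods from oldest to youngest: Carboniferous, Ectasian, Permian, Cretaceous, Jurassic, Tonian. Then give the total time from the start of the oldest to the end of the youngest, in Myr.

Ectasian, Tonian, Carboniferous, Permian, Jurassic, Cretaceous; total span 1334 Myr

From the excerpt: Carboniferous 358.9–298.9; Ectasian 1400–1200; Permian 298.9–251.902; Cretaceous 145–66; Jurassic 201.4–145; Tonian 1000–720 (Ma).
Larger Ma is earlier, so the oldest is Ectasian and the youngest is Cretaceous; oldest to youngest: Ectasian, Tonian, Carboniferous, Permian, Jurassic, Cretaceous.
Oldest start 1400 minus youngest end 66 gives 1334 Myr overall.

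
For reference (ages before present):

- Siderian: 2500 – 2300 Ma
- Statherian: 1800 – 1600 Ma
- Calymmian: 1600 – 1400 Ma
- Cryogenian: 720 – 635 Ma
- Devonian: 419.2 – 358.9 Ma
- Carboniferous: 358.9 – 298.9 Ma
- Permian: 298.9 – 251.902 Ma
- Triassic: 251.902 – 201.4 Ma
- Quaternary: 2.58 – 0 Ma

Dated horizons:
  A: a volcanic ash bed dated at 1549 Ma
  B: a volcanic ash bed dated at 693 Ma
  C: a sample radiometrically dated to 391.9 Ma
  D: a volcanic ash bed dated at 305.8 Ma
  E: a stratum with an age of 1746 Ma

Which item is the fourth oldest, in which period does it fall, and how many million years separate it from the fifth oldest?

Sorted oldest-first by Ma: E (1746), A (1549), B (693), C (391.9), D (305.8).
The fourth oldest is C at 391.9 Ma, which lies in 419.2–358.9 Ma: the Devonian.
The fifth oldest is D at 305.8 Ma; separation = |391.9 − 305.8| = 86.1 Myr.

C, in the Devonian; 86.1 million years to D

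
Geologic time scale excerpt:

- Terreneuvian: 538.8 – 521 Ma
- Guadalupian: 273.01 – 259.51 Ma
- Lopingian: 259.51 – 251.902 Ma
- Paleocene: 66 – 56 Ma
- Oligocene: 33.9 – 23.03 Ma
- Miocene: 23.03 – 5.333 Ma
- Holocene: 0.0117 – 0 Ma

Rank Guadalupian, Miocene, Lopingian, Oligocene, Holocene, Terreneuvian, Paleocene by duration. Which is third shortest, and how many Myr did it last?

Durations: Guadalupian 13.5; Miocene 17.697; Lopingian 7.608; Oligocene 10.87; Holocene 0.0117; Terreneuvian 17.8; Paleocene 10 Myr.
Sorted shortest-first: Holocene (0.0117), Lopingian (7.608), Paleocene (10), Oligocene (10.87), Guadalupian (13.5), Miocene (17.697), Terreneuvian (17.8).
The third shortest is Paleocene at 10 Myr.

Paleocene, 10 million years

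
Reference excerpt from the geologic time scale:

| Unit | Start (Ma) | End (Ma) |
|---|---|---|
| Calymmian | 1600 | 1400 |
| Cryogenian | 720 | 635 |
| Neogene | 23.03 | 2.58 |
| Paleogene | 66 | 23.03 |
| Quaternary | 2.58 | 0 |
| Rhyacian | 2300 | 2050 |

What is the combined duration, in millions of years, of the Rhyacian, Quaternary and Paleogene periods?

Duration is start − end for each: (2300 − 2050) + (2.58 − 0) + (66 − 23.03).
That is 250 + 2.58 + 42.97, which totals 295.55 million years.

295.55 million years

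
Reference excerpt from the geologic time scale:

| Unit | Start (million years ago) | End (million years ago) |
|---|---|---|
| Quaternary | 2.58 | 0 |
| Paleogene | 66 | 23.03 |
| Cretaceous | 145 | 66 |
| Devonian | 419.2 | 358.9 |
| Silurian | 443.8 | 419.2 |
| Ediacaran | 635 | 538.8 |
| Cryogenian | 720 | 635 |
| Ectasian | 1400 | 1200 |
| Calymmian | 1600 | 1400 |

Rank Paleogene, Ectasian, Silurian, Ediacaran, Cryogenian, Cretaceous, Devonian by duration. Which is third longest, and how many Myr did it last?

Start − end for each: Paleogene 66 − 23.03 = 42.97; Ectasian 1400 − 1200 = 200; Silurian 443.8 − 419.2 = 24.6; Ediacaran 635 − 538.8 = 96.2; Cryogenian 720 − 635 = 85; Cretaceous 145 − 66 = 79; Devonian 419.2 − 358.9 = 60.3.
Ranking these from longest: Ectasian > Ediacaran > Cryogenian > Cretaceous > Devonian > Paleogene > Silurian.
Position 3 in that ranking is Cryogenian, which lasted 85 Myr.

Cryogenian, 85 million years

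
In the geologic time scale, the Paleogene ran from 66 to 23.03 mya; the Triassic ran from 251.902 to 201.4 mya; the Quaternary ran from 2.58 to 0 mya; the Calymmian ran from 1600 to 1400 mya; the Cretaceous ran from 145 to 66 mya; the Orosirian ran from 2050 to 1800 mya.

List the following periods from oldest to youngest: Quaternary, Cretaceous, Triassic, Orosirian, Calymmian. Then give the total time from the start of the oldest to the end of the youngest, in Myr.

Orosirian → Calymmian → Triassic → Cretaceous → Quaternary; total span 2050 Myr

Start ages (Ma): Orosirian 2050, Calymmian 1600, Triassic 251.902, Cretaceous 145, Quaternary 2.58.
Ordered oldest to youngest: Orosirian, Calymmian, Triassic, Cretaceous, Quaternary.
Span = 2050 − 0 = 2050 Myr.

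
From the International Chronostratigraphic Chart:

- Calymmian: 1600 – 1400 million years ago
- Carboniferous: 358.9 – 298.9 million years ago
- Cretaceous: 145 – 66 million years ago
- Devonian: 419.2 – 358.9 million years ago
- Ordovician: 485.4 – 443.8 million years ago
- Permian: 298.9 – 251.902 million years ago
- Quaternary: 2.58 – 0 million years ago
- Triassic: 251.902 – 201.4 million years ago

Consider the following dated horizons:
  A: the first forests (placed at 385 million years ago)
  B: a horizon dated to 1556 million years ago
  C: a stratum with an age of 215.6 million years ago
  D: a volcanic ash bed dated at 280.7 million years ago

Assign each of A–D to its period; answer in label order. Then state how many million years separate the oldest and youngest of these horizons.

Match each age against the start–end ranges in the excerpt: A = 385 Ma → Devonian (419.2–358.9); B = 1556 Ma → Calymmian (1600–1400); C = 215.6 Ma → Triassic (251.902–201.4); D = 280.7 Ma → Permian (298.9–251.902).
The largest age is 1556 Ma and the smallest is 215.6 Ma; their difference is 1340.4 Myr.

A — Devonian; B — Calymmian; C — Triassic; D — Permian; span 1340.4 million years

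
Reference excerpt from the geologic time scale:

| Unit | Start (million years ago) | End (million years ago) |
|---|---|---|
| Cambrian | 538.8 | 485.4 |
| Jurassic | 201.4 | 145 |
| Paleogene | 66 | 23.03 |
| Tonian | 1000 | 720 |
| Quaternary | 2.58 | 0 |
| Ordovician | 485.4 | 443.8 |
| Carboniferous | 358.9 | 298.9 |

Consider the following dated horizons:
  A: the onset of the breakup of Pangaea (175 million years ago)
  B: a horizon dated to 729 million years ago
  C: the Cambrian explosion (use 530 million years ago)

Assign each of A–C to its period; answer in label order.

A — Jurassic; B — Tonian; C — Cambrian

Match each age against the start–end ranges in the excerpt: A = 175 Ma → Jurassic (201.4–145); B = 729 Ma → Tonian (1000–720); C = 530 Ma → Cambrian (538.8–485.4).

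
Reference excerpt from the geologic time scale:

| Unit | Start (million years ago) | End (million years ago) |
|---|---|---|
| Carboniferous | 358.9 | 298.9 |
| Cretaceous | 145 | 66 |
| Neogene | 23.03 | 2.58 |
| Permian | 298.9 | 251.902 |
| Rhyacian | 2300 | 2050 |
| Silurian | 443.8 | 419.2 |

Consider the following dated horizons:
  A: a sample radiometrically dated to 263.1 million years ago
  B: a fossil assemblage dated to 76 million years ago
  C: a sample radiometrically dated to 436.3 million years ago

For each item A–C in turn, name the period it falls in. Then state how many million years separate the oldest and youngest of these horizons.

A — Permian; B — Cretaceous; C — Silurian; span 360.3 million years

A: 263.1 Ma lies in 298.9–251.902 Ma, so Permian.
B: 76 Ma lies in 145–66 Ma, so Cretaceous.
C: 436.3 Ma lies in 443.8–419.2 Ma, so Silurian.
Oldest = 436.3 Ma, youngest = 76 Ma → span 360.3 Myr.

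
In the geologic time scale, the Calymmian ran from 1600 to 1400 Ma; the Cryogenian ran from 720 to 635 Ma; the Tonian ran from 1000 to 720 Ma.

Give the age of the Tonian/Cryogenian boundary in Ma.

The Tonian ends and the Cryogenian begins at 720 Ma.

720 Ma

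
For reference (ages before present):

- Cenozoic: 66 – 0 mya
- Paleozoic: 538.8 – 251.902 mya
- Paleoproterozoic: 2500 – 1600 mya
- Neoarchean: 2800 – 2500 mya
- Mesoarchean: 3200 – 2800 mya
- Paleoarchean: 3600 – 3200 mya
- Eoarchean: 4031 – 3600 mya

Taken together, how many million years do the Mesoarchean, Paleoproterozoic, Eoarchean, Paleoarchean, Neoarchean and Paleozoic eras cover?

2717.898 million years

Each duration: Mesoarchean = 400; Paleoproterozoic = 900; Eoarchean = 431; Paleoarchean = 400; Neoarchean = 300; Paleozoic = 286.898.
Sum: 400 + 900 + 431 + 400 + 300 + 286.898 = 2717.898 Myr.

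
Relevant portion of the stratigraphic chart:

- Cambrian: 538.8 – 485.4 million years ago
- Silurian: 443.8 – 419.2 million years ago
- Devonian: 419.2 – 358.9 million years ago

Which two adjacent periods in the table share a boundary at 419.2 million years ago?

The Silurian ends at 419.2 million years ago and the Devonian begins at 419.2 million years ago, so they share that boundary.

Silurian and Devonian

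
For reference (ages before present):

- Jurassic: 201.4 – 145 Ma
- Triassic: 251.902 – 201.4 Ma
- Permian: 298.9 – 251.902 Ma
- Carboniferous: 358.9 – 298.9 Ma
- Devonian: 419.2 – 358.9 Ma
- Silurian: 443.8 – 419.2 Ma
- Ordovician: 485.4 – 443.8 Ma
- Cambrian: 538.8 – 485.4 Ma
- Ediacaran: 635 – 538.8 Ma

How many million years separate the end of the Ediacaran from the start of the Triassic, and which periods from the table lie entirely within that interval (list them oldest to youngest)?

End of Ediacaran = 538.8 Ma; start of Triassic = 251.902 Ma.
Gap = 538.8 − 251.902 = 286.898 Myr.
Periods wholly inside 538.8–251.902 Ma: Cambrian (538.8–485.4), Ordovician (485.4–443.8), Silurian (443.8–419.2), Devonian (419.2–358.9), Carboniferous (358.9–298.9), Permian (298.9–251.902).

286.898 million years; Cambrian, Ordovician, Silurian, Devonian, Carboniferous, Permian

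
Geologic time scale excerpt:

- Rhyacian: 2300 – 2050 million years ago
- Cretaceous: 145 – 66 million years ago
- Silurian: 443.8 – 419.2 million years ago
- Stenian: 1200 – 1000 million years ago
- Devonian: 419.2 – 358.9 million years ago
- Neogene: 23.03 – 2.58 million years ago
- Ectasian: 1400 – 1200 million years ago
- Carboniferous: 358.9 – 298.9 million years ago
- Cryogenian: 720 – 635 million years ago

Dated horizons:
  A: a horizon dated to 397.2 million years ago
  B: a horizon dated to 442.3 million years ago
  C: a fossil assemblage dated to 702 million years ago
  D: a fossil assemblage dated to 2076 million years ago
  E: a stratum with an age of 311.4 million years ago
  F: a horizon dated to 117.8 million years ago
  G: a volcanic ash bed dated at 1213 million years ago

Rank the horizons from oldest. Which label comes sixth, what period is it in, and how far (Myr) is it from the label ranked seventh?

E, in the Carboniferous; 193.6 million years to F

Sorted oldest-first by Ma: D (2076), G (1213), C (702), B (442.3), A (397.2), E (311.4), F (117.8).
The sixth oldest is E at 311.4 Ma, which lies in 358.9–298.9 Ma: the Carboniferous.
The seventh oldest is F at 117.8 Ma; separation = |311.4 − 117.8| = 193.6 Myr.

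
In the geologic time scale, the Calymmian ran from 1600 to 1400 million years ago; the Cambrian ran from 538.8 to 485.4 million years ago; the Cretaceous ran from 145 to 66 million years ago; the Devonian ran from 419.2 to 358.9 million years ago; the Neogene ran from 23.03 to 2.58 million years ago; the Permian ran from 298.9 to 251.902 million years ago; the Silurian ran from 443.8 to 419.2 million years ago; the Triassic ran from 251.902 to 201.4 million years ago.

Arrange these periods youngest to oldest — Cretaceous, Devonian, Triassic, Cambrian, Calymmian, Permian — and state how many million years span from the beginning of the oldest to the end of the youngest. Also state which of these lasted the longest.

Start ages (Ma): Calymmian 1600, Cambrian 538.8, Devonian 419.2, Permian 298.9, Triassic 251.902, Cretaceous 145.
Ordered youngest to oldest: Cretaceous, Triassic, Permian, Devonian, Cambrian, Calymmian.
Span = 1600 − 66 = 1534 Myr.
Durations: Cambrian 53.4, Devonian 60.3, Permian 46.998, Calymmian 200, Cretaceous 79, Triassic 50.502 → longest is Calymmian (200 Myr).

Cretaceous, Triassic, Permian, Devonian, Cambrian, Calymmian; total span 1534 Myr; longest is Calymmian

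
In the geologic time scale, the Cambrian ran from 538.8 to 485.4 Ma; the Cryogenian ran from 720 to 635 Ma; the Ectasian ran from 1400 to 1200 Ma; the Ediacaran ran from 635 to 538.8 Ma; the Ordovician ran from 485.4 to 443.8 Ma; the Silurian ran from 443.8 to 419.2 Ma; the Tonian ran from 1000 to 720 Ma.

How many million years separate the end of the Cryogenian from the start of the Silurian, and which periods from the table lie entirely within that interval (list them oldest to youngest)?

End of Cryogenian = 635 Ma; start of Silurian = 443.8 Ma.
Gap = 635 − 443.8 = 191.2 Myr.
Periods wholly inside 635–443.8 Ma: Ediacaran (635–538.8), Cambrian (538.8–485.4), Ordovician (485.4–443.8).

191.2 million years; Ediacaran, Cambrian, Ordovician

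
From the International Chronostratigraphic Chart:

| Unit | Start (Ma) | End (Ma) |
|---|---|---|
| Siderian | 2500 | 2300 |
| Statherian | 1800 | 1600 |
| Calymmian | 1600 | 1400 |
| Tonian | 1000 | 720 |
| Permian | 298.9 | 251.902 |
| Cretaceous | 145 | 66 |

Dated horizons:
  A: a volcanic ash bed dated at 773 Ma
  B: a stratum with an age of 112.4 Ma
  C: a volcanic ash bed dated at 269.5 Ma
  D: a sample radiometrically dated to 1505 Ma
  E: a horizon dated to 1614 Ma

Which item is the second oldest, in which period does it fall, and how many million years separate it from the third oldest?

D, in the Calymmian; 732 million years to A

Sorted oldest-first by Ma: E (1614), D (1505), A (773), C (269.5), B (112.4).
The second oldest is D at 1505 Ma, which lies in 1600–1400 Ma: the Calymmian.
The third oldest is A at 773 Ma; separation = |1505 − 773| = 732 Myr.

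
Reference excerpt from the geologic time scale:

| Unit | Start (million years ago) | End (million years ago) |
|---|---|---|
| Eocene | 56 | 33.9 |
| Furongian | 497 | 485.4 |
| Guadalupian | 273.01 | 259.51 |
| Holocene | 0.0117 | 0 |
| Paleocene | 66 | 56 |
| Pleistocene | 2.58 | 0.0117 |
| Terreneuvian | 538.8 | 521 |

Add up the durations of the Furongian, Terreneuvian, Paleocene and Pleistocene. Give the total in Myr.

41.9683 million years

Each duration: Furongian = 11.6; Terreneuvian = 17.8; Paleocene = 10; Pleistocene = 2.5683.
Sum: 11.6 + 17.8 + 10 + 2.5683 = 41.9683 Myr.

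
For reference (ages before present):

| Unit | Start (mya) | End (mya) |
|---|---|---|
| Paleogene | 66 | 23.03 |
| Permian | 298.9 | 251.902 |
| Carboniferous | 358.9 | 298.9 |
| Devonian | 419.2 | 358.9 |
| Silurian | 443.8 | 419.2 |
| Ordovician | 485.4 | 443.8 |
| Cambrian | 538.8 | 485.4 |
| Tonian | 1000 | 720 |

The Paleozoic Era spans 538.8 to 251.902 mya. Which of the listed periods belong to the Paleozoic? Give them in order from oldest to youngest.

Cambrian, Ordovician, Silurian, Devonian, Carboniferous, Permian

Periods with both bounds inside 538.8–251.902 Ma: Cambrian (538.8–485.4), Ordovician (485.4–443.8), Silurian (443.8–419.2), Devonian (419.2–358.9), Carboniferous (358.9–298.9), Permian (298.9–251.902).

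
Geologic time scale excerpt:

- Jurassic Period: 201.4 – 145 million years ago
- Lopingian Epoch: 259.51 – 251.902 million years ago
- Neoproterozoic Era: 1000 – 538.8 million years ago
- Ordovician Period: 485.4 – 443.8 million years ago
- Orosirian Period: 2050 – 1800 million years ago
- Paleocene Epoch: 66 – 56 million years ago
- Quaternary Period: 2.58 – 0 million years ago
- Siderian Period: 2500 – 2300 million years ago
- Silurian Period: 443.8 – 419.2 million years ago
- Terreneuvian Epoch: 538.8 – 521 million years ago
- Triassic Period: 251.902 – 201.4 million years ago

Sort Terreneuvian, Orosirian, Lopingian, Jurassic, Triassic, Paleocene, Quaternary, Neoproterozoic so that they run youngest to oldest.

The oldest of these is Orosirian (starts 2050 Ma) and the youngest is Quaternary (ends 0 Ma).
In between, by decreasing start age: Neoproterozoic (1000), Terreneuvian (538.8), Lopingian (259.51), Triassic (251.902), Jurassic (201.4), Paleocene (66).
Listing youngest first means reversing that sequence.

Quaternary, then Paleocene, then Jurassic, then Triassic, then Lopingian, then Terreneuvian, then Neoproterozoic, then Orosirian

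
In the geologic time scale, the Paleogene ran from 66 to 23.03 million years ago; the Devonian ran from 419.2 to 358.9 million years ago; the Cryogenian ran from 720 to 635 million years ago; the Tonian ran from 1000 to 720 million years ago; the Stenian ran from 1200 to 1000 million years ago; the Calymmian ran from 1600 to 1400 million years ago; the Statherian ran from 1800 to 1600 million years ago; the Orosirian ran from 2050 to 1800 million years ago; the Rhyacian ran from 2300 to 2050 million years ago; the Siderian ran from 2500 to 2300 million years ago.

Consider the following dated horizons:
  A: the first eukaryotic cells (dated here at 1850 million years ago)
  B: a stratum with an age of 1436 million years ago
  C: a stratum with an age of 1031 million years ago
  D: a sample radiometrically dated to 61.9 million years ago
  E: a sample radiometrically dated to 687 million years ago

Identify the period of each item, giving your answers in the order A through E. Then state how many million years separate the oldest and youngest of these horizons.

Match each age against the start–end ranges in the excerpt: A = 1850 Ma → Orosirian (2050–1800); B = 1436 Ma → Calymmian (1600–1400); C = 1031 Ma → Stenian (1200–1000); D = 61.9 Ma → Paleogene (66–23.03); E = 687 Ma → Cryogenian (720–635).
The largest age is 1850 Ma and the smallest is 61.9 Ma; their difference is 1788.1 Myr.

A — Orosirian; B — Calymmian; C — Stenian; D — Paleogene; E — Cryogenian; span 1788.1 million years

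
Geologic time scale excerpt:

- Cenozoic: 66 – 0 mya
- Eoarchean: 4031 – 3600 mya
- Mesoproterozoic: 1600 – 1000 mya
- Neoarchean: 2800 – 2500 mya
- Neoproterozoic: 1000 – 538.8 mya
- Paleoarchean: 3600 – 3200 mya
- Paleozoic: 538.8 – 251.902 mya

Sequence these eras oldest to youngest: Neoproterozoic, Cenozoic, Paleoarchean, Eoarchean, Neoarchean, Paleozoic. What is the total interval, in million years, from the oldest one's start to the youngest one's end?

From the excerpt: Neoproterozoic 1000–538.8; Cenozoic 66–0; Paleoarchean 3600–3200; Eoarchean 4031–3600; Neoarchean 2800–2500; Paleozoic 538.8–251.902 (Ma).
Larger Ma is earlier, so the oldest is Eoarchean and the youngest is Cenozoic; oldest to youngest: Eoarchean, Paleoarchean, Neoarchean, Neoproterozoic, Paleozoic, Cenozoic.
Oldest start 4031 minus youngest end 0 gives 4031 Myr overall.

Eoarchean, Paleoarchean, Neoarchean, Neoproterozoic, Paleozoic, Cenozoic; total span 4031 Myr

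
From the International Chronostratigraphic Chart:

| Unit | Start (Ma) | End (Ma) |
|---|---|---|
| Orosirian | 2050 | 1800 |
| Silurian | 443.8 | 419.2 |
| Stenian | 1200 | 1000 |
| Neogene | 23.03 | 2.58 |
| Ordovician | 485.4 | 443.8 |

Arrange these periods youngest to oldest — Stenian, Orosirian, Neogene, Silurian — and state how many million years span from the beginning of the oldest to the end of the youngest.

Start ages (Ma): Orosirian 2050, Stenian 1200, Silurian 443.8, Neogene 23.03.
Ordered youngest to oldest: Neogene, Silurian, Stenian, Orosirian.
Span = 2050 − 2.58 = 2047.42 Myr.

Neogene, Silurian, Stenian, Orosirian; total span 2047.42 Myr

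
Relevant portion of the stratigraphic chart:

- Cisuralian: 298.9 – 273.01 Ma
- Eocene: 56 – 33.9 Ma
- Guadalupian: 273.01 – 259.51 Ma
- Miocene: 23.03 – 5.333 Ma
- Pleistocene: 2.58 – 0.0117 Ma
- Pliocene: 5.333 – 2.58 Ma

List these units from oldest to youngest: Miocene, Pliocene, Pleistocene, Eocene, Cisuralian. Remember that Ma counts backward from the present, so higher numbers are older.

Cisuralian, then Eocene, then Miocene, then Pliocene, then Pleistocene

Read off each span (Ma): Miocene 23.03–5.333; Pliocene 5.333–2.58; Pleistocene 2.58–0.0117; Eocene 56–33.9; Cisuralian 298.9–273.01.
Larger Ma is older, so oldest→youngest is Cisuralian, Eocene, Miocene, Pliocene, Pleistocene.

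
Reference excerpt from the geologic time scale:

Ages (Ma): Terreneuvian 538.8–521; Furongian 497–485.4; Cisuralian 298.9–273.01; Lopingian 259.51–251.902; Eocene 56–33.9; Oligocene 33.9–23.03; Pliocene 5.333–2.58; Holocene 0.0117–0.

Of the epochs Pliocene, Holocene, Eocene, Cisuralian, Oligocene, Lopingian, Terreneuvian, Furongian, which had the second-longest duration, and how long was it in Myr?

Eocene, 22.1 million years

Start − end for each: Pliocene 5.333 − 2.58 = 2.753; Holocene 0.0117 − 0 = 0.0117; Eocene 56 − 33.9 = 22.1; Cisuralian 298.9 − 273.01 = 25.89; Oligocene 33.9 − 23.03 = 10.87; Lopingian 259.51 − 251.902 = 7.608; Terreneuvian 538.8 − 521 = 17.8; Furongian 497 − 485.4 = 11.6.
Ranking these from longest: Cisuralian > Eocene > Terreneuvian > Furongian > Oligocene > Lopingian > Pliocene > Holocene.
Position 2 in that ranking is Eocene, which lasted 22.1 Myr.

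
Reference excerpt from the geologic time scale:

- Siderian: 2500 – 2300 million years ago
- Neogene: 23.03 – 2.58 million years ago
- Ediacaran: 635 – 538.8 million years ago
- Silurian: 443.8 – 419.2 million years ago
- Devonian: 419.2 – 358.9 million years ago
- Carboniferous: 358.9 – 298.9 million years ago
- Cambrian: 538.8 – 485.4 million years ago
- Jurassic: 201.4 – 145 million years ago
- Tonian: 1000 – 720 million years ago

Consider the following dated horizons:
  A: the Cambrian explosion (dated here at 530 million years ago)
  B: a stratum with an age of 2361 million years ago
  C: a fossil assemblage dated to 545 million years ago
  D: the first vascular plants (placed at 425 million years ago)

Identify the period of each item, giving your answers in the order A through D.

A — Cambrian; B — Siderian; C — Ediacaran; D — Silurian

A: 530 Ma lies in 538.8–485.4 Ma, so Cambrian.
B: 2361 Ma lies in 2500–2300 Ma, so Siderian.
C: 545 Ma lies in 635–538.8 Ma, so Ediacaran.
D: 425 Ma lies in 443.8–419.2 Ma, so Silurian.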